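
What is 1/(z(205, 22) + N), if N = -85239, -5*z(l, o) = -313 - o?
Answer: -1/85172 ≈ -1.1741e-5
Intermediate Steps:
z(l, o) = 313/5 + o/5 (z(l, o) = -(-313 - o)/5 = 313/5 + o/5)
1/(z(205, 22) + N) = 1/((313/5 + (⅕)*22) - 85239) = 1/((313/5 + 22/5) - 85239) = 1/(67 - 85239) = 1/(-85172) = -1/85172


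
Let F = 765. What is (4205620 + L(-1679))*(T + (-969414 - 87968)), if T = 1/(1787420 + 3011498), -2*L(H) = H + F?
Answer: -21342852410603525975/4798918 ≈ -4.4474e+12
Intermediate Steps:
L(H) = -765/2 - H/2 (L(H) = -(H + 765)/2 = -(765 + H)/2 = -765/2 - H/2)
T = 1/4798918 ≈ 2.0838e-7
(4205620 + L(-1679))*(T + (-969414 - 87968)) = (4205620 + (-765/2 - 1/2*(-1679)))*(1/4798918 + (-969414 - 87968)) = (4205620 + (-765/2 + 1679/2))*(1/4798918 - 1057382) = (4205620 + 457)*(-5074289512675/4798918) = 4206077*(-5074289512675/4798918) = -21342852410603525975/4798918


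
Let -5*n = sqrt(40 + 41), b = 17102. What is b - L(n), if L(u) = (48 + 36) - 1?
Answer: 17019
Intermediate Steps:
n = -9/5 (n = -sqrt(40 + 41)/5 = -sqrt(81)/5 = -1/5*9 = -9/5 ≈ -1.8000)
L(u) = 83 (L(u) = 84 - 1 = 83)
b - L(n) = 17102 - 1*83 = 17102 - 83 = 17019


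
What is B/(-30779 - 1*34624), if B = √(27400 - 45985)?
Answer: -I*√2065/21801 ≈ -0.0020844*I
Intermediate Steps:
B = 3*I*√2065 (B = √(-18585) = 3*I*√2065 ≈ 136.33*I)
B/(-30779 - 1*34624) = (3*I*√2065)/(-30779 - 1*34624) = (3*I*√2065)/(-30779 - 34624) = (3*I*√2065)/(-65403) = (3*I*√2065)*(-1/65403) = -I*√2065/21801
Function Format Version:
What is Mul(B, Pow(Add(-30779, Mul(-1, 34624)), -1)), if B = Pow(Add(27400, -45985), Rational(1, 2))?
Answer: Mul(Rational(-1, 21801), I, Pow(2065, Rational(1, 2))) ≈ Mul(-0.0020844, I)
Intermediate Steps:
B = Mul(3, I, Pow(2065, Rational(1, 2))) (B = Pow(-18585, Rational(1, 2)) = Mul(3, I, Pow(2065, Rational(1, 2))) ≈ Mul(136.33, I))
Mul(B, Pow(Add(-30779, Mul(-1, 34624)), -1)) = Mul(Mul(3, I, Pow(2065, Rational(1, 2))), Pow(Add(-30779, Mul(-1, 34624)), -1)) = Mul(Mul(3, I, Pow(2065, Rational(1, 2))), Pow(Add(-30779, -34624), -1)) = Mul(Mul(3, I, Pow(2065, Rational(1, 2))), Pow(-65403, -1)) = Mul(Mul(3, I, Pow(2065, Rational(1, 2))), Rational(-1, 65403)) = Mul(Rational(-1, 21801), I, Pow(2065, Rational(1, 2)))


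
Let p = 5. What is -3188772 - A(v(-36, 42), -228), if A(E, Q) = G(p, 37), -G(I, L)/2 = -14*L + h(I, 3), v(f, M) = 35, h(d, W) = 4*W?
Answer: -3189784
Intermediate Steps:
G(I, L) = -24 + 28*L (G(I, L) = -2*(-14*L + 4*3) = -2*(-14*L + 12) = -2*(12 - 14*L) = -24 + 28*L)
A(E, Q) = 1012 (A(E, Q) = -24 + 28*37 = -24 + 1036 = 1012)
-3188772 - A(v(-36, 42), -228) = -3188772 - 1*1012 = -3188772 - 1012 = -3189784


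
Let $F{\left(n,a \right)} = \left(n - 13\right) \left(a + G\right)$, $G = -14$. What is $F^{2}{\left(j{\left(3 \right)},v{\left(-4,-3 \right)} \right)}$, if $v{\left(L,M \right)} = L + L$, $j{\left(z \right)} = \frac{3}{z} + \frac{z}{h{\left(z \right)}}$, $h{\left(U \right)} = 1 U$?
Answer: $58564$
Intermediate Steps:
$h{\left(U \right)} = U$
$j{\left(z \right)} = 1 + \frac{3}{z}$ ($j{\left(z \right)} = \frac{3}{z} + \frac{z}{z} = \frac{3}{z} + 1 = 1 + \frac{3}{z}$)
$v{\left(L,M \right)} = 2 L$
$F{\left(n,a \right)} = \left(-14 + a\right) \left(-13 + n\right)$ ($F{\left(n,a \right)} = \left(n - 13\right) \left(a - 14\right) = \left(-13 + n\right) \left(-14 + a\right) = \left(-14 + a\right) \left(-13 + n\right)$)
$F^{2}{\left(j{\left(3 \right)},v{\left(-4,-3 \right)} \right)} = \left(182 - 14 \frac{3 + 3}{3} - 13 \cdot 2 \left(-4\right) + 2 \left(-4\right) \frac{3 + 3}{3}\right)^{2} = \left(182 - 14 \cdot \frac{1}{3} \cdot 6 - -104 - 8 \cdot \frac{1}{3} \cdot 6\right)^{2} = \left(182 - 28 + 104 - 16\right)^{2} = 242^{2} = 58564$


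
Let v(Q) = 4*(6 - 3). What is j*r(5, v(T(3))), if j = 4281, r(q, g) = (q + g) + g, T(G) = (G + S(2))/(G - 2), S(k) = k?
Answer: 124149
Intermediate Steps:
T(G) = (2 + G)/(-2 + G) (T(G) = (G + 2)/(G - 2) = (2 + G)/(-2 + G))
v(Q) = 12 (v(Q) = 4*3 = 12)
r(q, g) = q + 2*g (r(q, g) = (g + q) + g = q + 2*g)
j*r(5, v(T(3))) = 4281*(5 + 2*12) = 4281*(5 + 24) = 4281*29 = 124149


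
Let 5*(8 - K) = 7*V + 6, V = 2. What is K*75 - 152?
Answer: 148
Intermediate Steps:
K = 4 (K = 8 - (7*2 + 6)/5 = 8 - (14 + 6)/5 = 8 - ⅕*20 = 8 - 4 = 4)
K*75 - 152 = 4*75 - 152 = 300 - 152 = 148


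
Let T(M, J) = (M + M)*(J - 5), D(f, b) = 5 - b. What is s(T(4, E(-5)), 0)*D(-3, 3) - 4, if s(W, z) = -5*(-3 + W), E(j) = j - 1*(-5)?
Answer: 426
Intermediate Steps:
E(j) = 5 + j (E(j) = j + 5 = 5 + j)
T(M, J) = 2*M*(-5 + J) (T(M, J) = (2*M)*(-5 + J) = 2*M*(-5 + J))
s(W, z) = 15 - 5*W
s(T(4, E(-5)), 0)*D(-3, 3) - 4 = (15 - 10*4*(-5 + (5 - 5)))*(5 - 1*3) - 4 = (15 - 10*4*(-5 + 0))*(5 - 3) - 4 = (15 - 10*4*(-5))*2 - 4 = (15 - 5*(-40))*2 - 4 = (15 + 200)*2 - 4 = 215*2 - 4 = 430 - 4 = 426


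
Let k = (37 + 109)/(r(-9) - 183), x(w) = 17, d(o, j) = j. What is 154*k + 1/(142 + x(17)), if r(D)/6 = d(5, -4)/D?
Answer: -10724327/86019 ≈ -124.67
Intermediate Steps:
r(D) = -24/D (r(D) = 6*(-4/D) = -24/D)
k = -438/541 (k = (37 + 109)/(-24/(-9) - 183) = 146/(-24*(-⅑) - 183) = 146/(8/3 - 183) = 146/(-541/3) = 146*(-3/541) = -438/541 ≈ -0.80961)
154*k + 1/(142 + x(17)) = 154*(-438/541) + 1/(142 + 17) = -67452/541 + 1/159 = -10724327/86019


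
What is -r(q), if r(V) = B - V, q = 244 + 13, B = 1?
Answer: 256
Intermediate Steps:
q = 257
r(V) = 1 - V
-r(q) = -(1 - 1*257) = -(1 - 257) = -1*(-256) = 256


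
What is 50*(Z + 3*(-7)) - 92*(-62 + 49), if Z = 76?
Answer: 3946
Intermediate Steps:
50*(Z + 3*(-7)) - 92*(-62 + 49) = 50*(76 + 3*(-7)) - 92*(-62 + 49) = 50*(76 - 21) - 92*(-13) = 50*55 - 1*(-1196) = 2750 + 1196 = 3946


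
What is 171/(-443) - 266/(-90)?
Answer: 51224/19935 ≈ 2.5695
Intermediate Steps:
171/(-443) - 266/(-90) = 171*(-1/443) - 266*(-1/90) = -171/443 + 133/45 = 51224/19935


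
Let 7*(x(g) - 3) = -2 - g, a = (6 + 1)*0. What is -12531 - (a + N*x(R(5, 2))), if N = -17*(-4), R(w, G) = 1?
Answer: -88941/7 ≈ -12706.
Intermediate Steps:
a = 0 (a = 7*0 = 0)
x(g) = 19/7 - g/7 (x(g) = 3 + (-2 - g)/7 = 3 + (-2/7 - g/7) = 19/7 - g/7)
N = 68
-12531 - (a + N*x(R(5, 2))) = -12531 - (0 + 68*(19/7 - ⅐*1)) = -12531 - (0 + 68*(19/7 - ⅐)) = -12531 - (0 + 68*(18/7)) = -12531 - (0 + 1224/7) = -12531 - 1*1224/7 = -12531 - 1224/7 = -88941/7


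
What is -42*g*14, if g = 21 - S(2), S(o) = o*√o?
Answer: -12348 + 1176*√2 ≈ -10685.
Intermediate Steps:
S(o) = o^(3/2)
g = 21 - 2*√2 (g = 21 - 2^(3/2) = 21 - 2*√2 ≈ 18.172)
-42*g*14 = -42*(21 - 2*√2)*14 = (-882 + 84*√2)*14 = -12348 + 1176*√2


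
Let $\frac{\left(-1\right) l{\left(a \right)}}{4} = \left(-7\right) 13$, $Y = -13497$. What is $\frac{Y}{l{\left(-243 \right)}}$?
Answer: $- \frac{13497}{364} \approx -37.08$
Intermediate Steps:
$l{\left(a \right)} = 364$ ($l{\left(a \right)} = - 4 \left(\left(-7\right) 13\right) = \left(-4\right) \left(-91\right) = 364$)
$\frac{Y}{l{\left(-243 \right)}} = - \frac{13497}{364}$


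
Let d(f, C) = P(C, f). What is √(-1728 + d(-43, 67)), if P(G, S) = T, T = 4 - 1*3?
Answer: I*√1727 ≈ 41.557*I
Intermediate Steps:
T = 1 (T = 4 - 3 = 1)
P(G, S) = 1
d(f, C) = 1
√(-1728 + d(-43, 67)) = √(-1728 + 1) = √(-1727) = I*√1727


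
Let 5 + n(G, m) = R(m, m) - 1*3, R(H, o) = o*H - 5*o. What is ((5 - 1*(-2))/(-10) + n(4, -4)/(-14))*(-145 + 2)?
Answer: 3861/10 ≈ 386.10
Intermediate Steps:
R(H, o) = -5*o + H*o (R(H, o) = H*o - 5*o = -5*o + H*o)
n(G, m) = -8 + m*(-5 + m) (n(G, m) = -5 + (m*(-5 + m) - 1*3) = -5 + (m*(-5 + m) - 3) = -5 + (-3 + m*(-5 + m)) = -8 + m*(-5 + m))
((5 - 1*(-2))/(-10) + n(4, -4)/(-14))*(-145 + 2) = ((5 - 1*(-2))/(-10) + (-8 - 4*(-5 - 4))/(-14))*(-145 + 2) = ((5 + 2)*(-⅒) + (-8 - 4*(-9))*(-1/14))*(-143) = (7*(-⅒) + (-8 + 36)*(-1/14))*(-143) = (-7/10 + 28*(-1/14))*(-143) = (-7/10 - 2)*(-143) = -27/10*(-143) = 3861/10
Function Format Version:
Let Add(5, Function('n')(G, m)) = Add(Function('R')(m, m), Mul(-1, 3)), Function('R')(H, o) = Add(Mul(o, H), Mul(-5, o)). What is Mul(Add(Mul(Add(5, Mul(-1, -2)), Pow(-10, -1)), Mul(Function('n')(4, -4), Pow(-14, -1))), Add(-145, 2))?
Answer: Rational(3861, 10) ≈ 386.10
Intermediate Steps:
Function('R')(H, o) = Add(Mul(-5, o), Mul(H, o)) (Function('R')(H, o) = Add(Mul(H, o), Mul(-5, o)) = Add(Mul(-5, o), Mul(H, o)))
Function('n')(G, m) = Add(-8, Mul(m, Add(-5, m))) (Function('n')(G, m) = Add(-5, Add(Mul(m, Add(-5, m)), Mul(-1, 3))) = Add(-5, Add(Mul(m, Add(-5, m)), -3)) = Add(-5, Add(-3, Mul(m, Add(-5, m)))) = Add(-8, Mul(m, Add(-5, m))))
Mul(Add(Mul(Add(5, Mul(-1, -2)), Pow(-10, -1)), Mul(Function('n')(4, -4), Pow(-14, -1))), Add(-145, 2)) = Mul(Add(Mul(Add(5, Mul(-1, -2)), Pow(-10, -1)), Mul(Add(-8, Mul(-4, Add(-5, -4))), Pow(-14, -1))), Add(-145, 2)) = Mul(Add(Mul(Add(5, 2), Rational(-1, 10)), Mul(Add(-8, Mul(-4, -9)), Rational(-1, 14))), -143) = Mul(Add(Mul(7, Rational(-1, 10)), Mul(Add(-8, 36), Rational(-1, 14))), -143) = Mul(Add(Rational(-7, 10), Mul(28, Rational(-1, 14))), -143) = Mul(Add(Rational(-7, 10), -2), -143) = Mul(Rational(-27, 10), -143) = Rational(3861, 10)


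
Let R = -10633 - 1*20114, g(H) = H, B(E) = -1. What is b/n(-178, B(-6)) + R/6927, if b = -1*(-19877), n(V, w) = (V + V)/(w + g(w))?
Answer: 44071671/411002 ≈ 107.23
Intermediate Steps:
n(V, w) = V/w (n(V, w) = (V + V)/(w + w) = (2*V)/((2*w)) = (2*V)*(1/(2*w)) = V/w)
R = -30747 (R = -10633 - 20114 = -30747)
b = 19877
b/n(-178, B(-6)) + R/6927 = 19877/((-178/(-1))) - 30747/6927 = 19877/((-178*(-1))) - 30747*1/6927 = 19877/178 - 10249/2309 = 44071671/411002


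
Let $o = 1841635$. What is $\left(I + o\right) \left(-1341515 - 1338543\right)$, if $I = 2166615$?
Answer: $-10742342478500$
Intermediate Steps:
$\left(I + o\right) \left(-1341515 - 1338543\right) = \left(2166615 + 1841635\right) \left(-1341515 - 1338543\right) = 4008250 \left(-2680058\right) = -10742342478500$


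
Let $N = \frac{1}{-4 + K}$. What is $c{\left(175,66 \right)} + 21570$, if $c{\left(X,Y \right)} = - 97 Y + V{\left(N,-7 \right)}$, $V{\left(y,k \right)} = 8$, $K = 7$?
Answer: $15176$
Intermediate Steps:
$N = \frac{1}{3}$ ($N = \frac{1}{-4 + 7} = \frac{1}{3} \approx 0.33333$)
$c{\left(X,Y \right)} = 8 - 97 Y$ ($c{\left(X,Y \right)} = - 97 Y + 8 = 8 - 97 Y$)
$c{\left(175,66 \right)} + 21570 = \left(8 - 6402\right) + 21570 = -6394 + 21570 = 15176$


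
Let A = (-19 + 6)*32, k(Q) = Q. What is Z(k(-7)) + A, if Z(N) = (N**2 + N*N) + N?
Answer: -325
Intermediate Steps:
Z(N) = N + 2*N**2 (Z(N) = (N**2 + N**2) + N = 2*N**2 + N = N + 2*N**2)
A = -416 (A = -13*32 = -416)
Z(k(-7)) + A = -7*(1 + 2*(-7)) - 416 = -7*(1 - 14) - 416 = -7*(-13) - 416 = 91 - 416 = -325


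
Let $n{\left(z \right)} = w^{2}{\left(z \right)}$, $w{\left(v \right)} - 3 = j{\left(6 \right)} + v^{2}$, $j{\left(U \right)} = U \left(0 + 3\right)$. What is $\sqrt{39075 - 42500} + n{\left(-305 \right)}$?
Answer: $8657558116 + 5 i \sqrt{137} \approx 8.6576 \cdot 10^{9} + 58.523 i$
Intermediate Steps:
$j{\left(U \right)} = 3 U$ ($j{\left(U \right)} = U 3 = 3 U$)
$w{\left(v \right)} = 21 + v^{2}$ ($w{\left(v \right)} = 3 + \left(3 \cdot 6 + v^{2}\right) = 3 + \left(18 + v^{2}\right) = 21 + v^{2}$)
$n{\left(z \right)} = \left(21 + z^{2}\right)^{2}$
$\sqrt{39075 - 42500} + n{\left(-305 \right)} = \sqrt{39075 - 42500} + \left(21 + \left(-305\right)^{2}\right)^{2} = \sqrt{-3425} + \left(21 + 93025\right)^{2} = 5 i \sqrt{137} + 93046^{2} = 5 i \sqrt{137} + 8657558116 = 8657558116 + 5 i \sqrt{137}$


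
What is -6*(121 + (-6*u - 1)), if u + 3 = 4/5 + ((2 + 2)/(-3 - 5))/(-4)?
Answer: -7947/10 ≈ -794.70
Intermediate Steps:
u = -83/40 (u = -3 + (4/5 + ((2 + 2)/(-3 - 5))/(-4)) = -3 + (4*(⅕) + (4/(-8))*(-¼)) = -3 + (⅘ + (4*(-⅛))*(-¼)) = -3 + (⅘ - ½*(-¼)) = -3 + (⅘ + ⅛) = -3 + 37/40 = -83/40 ≈ -2.0750)
-6*(121 + (-6*u - 1)) = -6*(121 + (-6*(-83/40) - 1)) = -6*(121 + (249/20 - 1)) = -6*(121 + 229/20) = -6*2649/20 = -7947/10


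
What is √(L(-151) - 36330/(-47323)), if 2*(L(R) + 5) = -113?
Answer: I*√544031738574/94646 ≈ 7.7931*I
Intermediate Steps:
L(R) = -123/2 (L(R) = -5 + (½)*(-113) = -5 - 113/2 = -123/2)
√(L(-151) - 36330/(-47323)) = √(-123/2 - 36330/(-47323)) = √(-123/2 - 36330*(-1/47323)) = √(-123/2 + 36330/47323) = √(-5748069/94646) = I*√544031738574/94646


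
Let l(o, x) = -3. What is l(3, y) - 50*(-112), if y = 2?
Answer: 5597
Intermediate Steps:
l(3, y) - 50*(-112) = -3 - 50*(-112) = -3 + 5600 = 5597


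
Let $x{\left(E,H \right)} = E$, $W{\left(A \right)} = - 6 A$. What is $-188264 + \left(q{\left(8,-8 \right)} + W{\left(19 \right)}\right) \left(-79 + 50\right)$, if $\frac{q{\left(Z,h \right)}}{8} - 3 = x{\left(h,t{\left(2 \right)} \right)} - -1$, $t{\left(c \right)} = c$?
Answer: $-184030$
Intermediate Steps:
$q{\left(Z,h \right)} = 32 + 8 h$ ($q{\left(Z,h \right)} = 24 + 8 \left(h - -1\right) = 24 + 8 \left(h + 1\right) = 24 + 8 \left(1 + h\right) = 24 + \left(8 + 8 h\right) = 32 + 8 h$)
$-188264 + \left(q{\left(8,-8 \right)} + W{\left(19 \right)}\right) \left(-79 + 50\right) = -188264 + \left(\left(32 + 8 \left(-8\right)\right) - 114\right) \left(-79 + 50\right) = -188264 + \left(\left(32 - 64\right) - 114\right) \left(-29\right) = -188264 + \left(-32 - 114\right) \left(-29\right) = -188264 - -4234 = -188264 + 4234 = -184030$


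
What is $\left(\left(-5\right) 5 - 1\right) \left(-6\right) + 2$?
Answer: $158$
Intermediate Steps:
$\left(\left(-5\right) 5 - 1\right) \left(-6\right) + 2 = \left(-25 - 1\right) \left(-6\right) + 2 = \left(-26\right) \left(-6\right) + 2 = 156 + 2 = 158$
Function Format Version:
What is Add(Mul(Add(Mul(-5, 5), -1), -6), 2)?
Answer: 158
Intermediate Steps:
Add(Mul(Add(Mul(-5, 5), -1), -6), 2) = Add(Mul(Add(-25, -1), -6), 2) = Add(Mul(-26, -6), 2) = Add(156, 2) = 158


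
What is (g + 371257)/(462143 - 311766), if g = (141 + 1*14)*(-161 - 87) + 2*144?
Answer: 333105/150377 ≈ 2.2151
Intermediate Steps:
g = -38152 (g = (141 + 14)*(-248) + 288 = 155*(-248) + 288 = -38440 + 288 = -38152)
(g + 371257)/(462143 - 311766) = (-38152 + 371257)/(462143 - 311766) = 333105/150377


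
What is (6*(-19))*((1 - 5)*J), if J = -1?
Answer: -456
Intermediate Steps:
(6*(-19))*((1 - 5)*J) = (6*(-19))*((1 - 5)*(-1)) = -(-456)*(-1) = -114*4 = -456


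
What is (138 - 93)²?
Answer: 2025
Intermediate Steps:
(138 - 93)² = 45² = 2025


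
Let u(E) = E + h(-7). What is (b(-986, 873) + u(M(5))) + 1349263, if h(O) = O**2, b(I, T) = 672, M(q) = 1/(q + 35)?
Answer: 53999361/40 ≈ 1.3500e+6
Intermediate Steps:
M(q) = 1/(35 + q)
u(E) = 49 + E (u(E) = E + (-7)**2 = E + 49 = 49 + E)
(b(-986, 873) + u(M(5))) + 1349263 = (672 + (49 + 1/(35 + 5))) + 1349263 = (672 + (49 + 1/40)) + 1349263 = (672 + 1961/40) + 1349263 = 28841/40 + 1349263 = 53999361/40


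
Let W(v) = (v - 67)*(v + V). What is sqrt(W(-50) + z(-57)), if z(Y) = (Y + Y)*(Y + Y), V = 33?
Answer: 9*sqrt(185) ≈ 122.41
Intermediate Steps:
W(v) = (-67 + v)*(33 + v) (W(v) = (v - 67)*(v + 33) = (-67 + v)*(33 + v))
z(Y) = 4*Y**2 (z(Y) = (2*Y)*(2*Y) = 4*Y**2)
sqrt(W(-50) + z(-57)) = sqrt((-2211 + (-50)**2 - 34*(-50)) + 4*(-57)**2) = sqrt((-2211 + 2500 + 1700) + 4*3249) = sqrt(1989 + 12996) = sqrt(14985) = 9*sqrt(185)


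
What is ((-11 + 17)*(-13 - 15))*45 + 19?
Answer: -7541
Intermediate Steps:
((-11 + 17)*(-13 - 15))*45 + 19 = (6*(-28))*45 + 19 = -168*45 + 19 = -7560 + 19 = -7541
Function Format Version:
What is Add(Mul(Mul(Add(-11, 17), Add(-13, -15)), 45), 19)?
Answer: -7541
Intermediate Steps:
Add(Mul(Mul(Add(-11, 17), Add(-13, -15)), 45), 19) = Add(Mul(Mul(6, -28), 45), 19) = Add(Mul(-168, 45), 19) = Add(-7560, 19) = -7541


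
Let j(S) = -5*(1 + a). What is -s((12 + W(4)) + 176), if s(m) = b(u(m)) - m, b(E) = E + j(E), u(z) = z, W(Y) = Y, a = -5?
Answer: -20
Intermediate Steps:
j(S) = 20 (j(S) = -5*(1 - 5) = -5*(-4) = 20)
b(E) = 20 + E (b(E) = E + 20 = 20 + E)
s(m) = 20 (s(m) = (20 + m) - m = 20)
-s((12 + W(4)) + 176) = -1*20 = -20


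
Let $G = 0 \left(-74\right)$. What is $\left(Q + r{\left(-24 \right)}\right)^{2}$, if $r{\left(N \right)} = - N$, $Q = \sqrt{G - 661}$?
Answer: $\left(24 + i \sqrt{661}\right)^{2} \approx -85.0 + 1234.1 i$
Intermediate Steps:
$G = 0$
$Q = i \sqrt{661}$ ($Q = \sqrt{0 - 661} = \sqrt{-661} = i \sqrt{661} \approx 25.71 i$)
$\left(Q + r{\left(-24 \right)}\right)^{2} = \left(i \sqrt{661} - -24\right)^{2} = \left(i \sqrt{661} + 24\right)^{2} = \left(24 + i \sqrt{661}\right)^{2}$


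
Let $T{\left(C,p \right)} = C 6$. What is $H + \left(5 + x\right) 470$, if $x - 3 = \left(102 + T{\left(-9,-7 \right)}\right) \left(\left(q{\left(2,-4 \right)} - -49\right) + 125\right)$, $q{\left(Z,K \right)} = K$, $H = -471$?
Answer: $3838489$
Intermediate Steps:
$T{\left(C,p \right)} = 6 C$
$x = 8163$ ($x = 3 + \left(102 + 6 \left(-9\right)\right) \left(\left(-4 - -49\right) + 125\right) = 3 + \left(102 - 54\right) \left(\left(-4 + 49\right) + 125\right) = 3 + 48 \left(45 + 125\right) = 3 + 48 \cdot 170 = 3 + 8160 = 8163$)
$H + \left(5 + x\right) 470 = -471 + \left(5 + 8163\right) 470 = -471 + 8168 \cdot 470 = -471 + 3838960 = 3838489$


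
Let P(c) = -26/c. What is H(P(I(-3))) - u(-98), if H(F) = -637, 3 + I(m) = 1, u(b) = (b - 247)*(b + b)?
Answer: -68257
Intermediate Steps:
u(b) = 2*b*(-247 + b) (u(b) = (-247 + b)*(2*b) = 2*b*(-247 + b))
I(m) = -2 (I(m) = -3 + 1 = -2)
H(P(I(-3))) - u(-98) = -637 - 2*(-98)*(-247 - 98) = -637 - 2*(-98)*(-345) = -637 - 1*67620 = -637 - 67620 = -68257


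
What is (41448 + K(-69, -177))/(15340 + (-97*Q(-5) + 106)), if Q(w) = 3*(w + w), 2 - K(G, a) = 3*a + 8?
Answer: 41973/18356 ≈ 2.2866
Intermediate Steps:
K(G, a) = -6 - 3*a (K(G, a) = 2 - (3*a + 8) = 2 - (8 + 3*a) = 2 + (-8 - 3*a) = -6 - 3*a)
Q(w) = 6*w (Q(w) = 3*(2*w) = 6*w)
(41448 + K(-69, -177))/(15340 + (-97*Q(-5) + 106)) = (41448 + (-6 - 3*(-177)))/(15340 + (-582*(-5) + 106)) = (41448 + (-6 + 531))/(15340 + (-97*(-30) + 106)) = (41448 + 525)/(15340 + (2910 + 106)) = 41973/(15340 + 3016) = 41973/18356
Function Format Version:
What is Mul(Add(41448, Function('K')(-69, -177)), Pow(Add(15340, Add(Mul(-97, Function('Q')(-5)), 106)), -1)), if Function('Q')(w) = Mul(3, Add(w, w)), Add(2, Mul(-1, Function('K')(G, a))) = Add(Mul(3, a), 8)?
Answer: Rational(41973, 18356) ≈ 2.2866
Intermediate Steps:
Function('K')(G, a) = Add(-6, Mul(-3, a)) (Function('K')(G, a) = Add(2, Mul(-1, Add(Mul(3, a), 8))) = Add(2, Mul(-1, Add(8, Mul(3, a)))) = Add(2, Add(-8, Mul(-3, a))) = Add(-6, Mul(-3, a)))
Function('Q')(w) = Mul(6, w) (Function('Q')(w) = Mul(3, Mul(2, w)) = Mul(6, w))
Mul(Add(41448, Function('K')(-69, -177)), Pow(Add(15340, Add(Mul(-97, Function('Q')(-5)), 106)), -1)) = Mul(Add(41448, Add(-6, Mul(-3, -177))), Pow(Add(15340, Add(Mul(-97, Mul(6, -5)), 106)), -1)) = Mul(Add(41448, Add(-6, 531)), Pow(Add(15340, Add(Mul(-97, -30), 106)), -1)) = Mul(Add(41448, 525), Pow(Add(15340, Add(2910, 106)), -1)) = Mul(41973, Pow(Add(15340, 3016), -1)) = Mul(41973, Pow(18356, -1)) = Mul(41973, Rational(1, 18356)) = Rational(41973, 18356)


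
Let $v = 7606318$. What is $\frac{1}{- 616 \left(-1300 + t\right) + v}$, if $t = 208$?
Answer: $\frac{1}{8278990} \approx 1.2079 \cdot 10^{-7}$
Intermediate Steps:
$\frac{1}{- 616 \left(-1300 + t\right) + v} = \frac{1}{- 616 \left(-1300 + 208\right) + 7606318} = \frac{1}{\left(-616\right) \left(-1092\right) + 7606318} = \frac{1}{672672 + 7606318} = \frac{1}{8278990}$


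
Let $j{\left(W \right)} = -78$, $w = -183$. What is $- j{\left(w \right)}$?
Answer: $78$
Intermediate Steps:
$- j{\left(w \right)} = \left(-1\right) \left(-78\right) = 78$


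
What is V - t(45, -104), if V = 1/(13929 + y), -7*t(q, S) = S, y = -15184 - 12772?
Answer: -1458815/98189 ≈ -14.857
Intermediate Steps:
y = -27956
t(q, S) = -S/7
V = -1/14027 (V = 1/(13929 - 27956) = 1/(-14027) = -1/14027 ≈ -7.1291e-5)
V - t(45, -104) = -1/14027 - (-1)*(-104)/7 = -1/14027 - 1*104/7 = -1/14027 - 104/7 = -1458815/98189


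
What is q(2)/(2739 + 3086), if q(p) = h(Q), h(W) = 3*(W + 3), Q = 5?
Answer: 24/5825 ≈ 0.0041202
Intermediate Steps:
h(W) = 9 + 3*W (h(W) = 3*(3 + W) = 9 + 3*W)
q(p) = 24 (q(p) = 9 + 3*5 = 9 + 15 = 24)
q(2)/(2739 + 3086) = 24/(2739 + 3086) = 24/5825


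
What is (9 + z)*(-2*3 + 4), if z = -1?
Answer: -16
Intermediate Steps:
(9 + z)*(-2*3 + 4) = (9 - 1)*(-2*3 + 4) = 8*(-6 + 4) = 8*(-2) = -16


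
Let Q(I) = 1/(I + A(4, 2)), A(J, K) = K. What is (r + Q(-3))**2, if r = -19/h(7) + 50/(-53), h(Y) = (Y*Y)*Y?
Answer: 1320304896/330476041 ≈ 3.9952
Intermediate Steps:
h(Y) = Y**3 (h(Y) = Y**2*Y = Y**3)
Q(I) = 1/(2 + I) (Q(I) = 1/(I + 2) = 1/(2 + I))
r = -18157/18179 (r = -19/(7**3) + 50/(-53) = -19/343 + 50*(-1/53) = -19*1/343 - 50/53 = -19/343 - 50/53 = -18157/18179 ≈ -0.99879)
(r + Q(-3))**2 = (-18157/18179 + 1/(2 - 3))**2 = (-18157/18179 + 1/(-1))**2 = (-18157/18179 - 1)**2 = (-36336/18179)**2 = 1320304896/330476041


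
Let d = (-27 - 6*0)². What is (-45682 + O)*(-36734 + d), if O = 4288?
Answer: 1490390970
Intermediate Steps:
d = 729 (d = (-27 + 0)² = (-27)² = 729)
(-45682 + O)*(-36734 + d) = (-45682 + 4288)*(-36734 + 729) = -41394*(-36005) = 1490390970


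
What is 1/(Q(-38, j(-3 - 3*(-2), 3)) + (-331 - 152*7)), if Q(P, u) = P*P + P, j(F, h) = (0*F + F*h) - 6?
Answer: 1/11 ≈ 0.090909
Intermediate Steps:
j(F, h) = -6 + F*h (j(F, h) = (0 + F*h) - 6 = F*h - 6 = -6 + F*h)
Q(P, u) = P + P² (Q(P, u) = P² + P = P + P²)
1/(Q(-38, j(-3 - 3*(-2), 3)) + (-331 - 152*7)) = 1/(-38*(1 - 38) + (-331 - 152*7)) = 1/(-38*(-37) + (-331 - 1064)) = 1/(1406 - 1395) = 1/11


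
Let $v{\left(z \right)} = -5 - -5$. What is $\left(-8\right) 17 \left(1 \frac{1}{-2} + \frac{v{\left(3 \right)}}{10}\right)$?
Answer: $68$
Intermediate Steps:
$v{\left(z \right)} = 0$ ($v{\left(z \right)} = -5 + 5 = 0$)
$\left(-8\right) 17 \left(1 \frac{1}{-2} + \frac{v{\left(3 \right)}}{10}\right) = \left(-8\right) 17 \left(1 \frac{1}{-2} + \frac{0}{10}\right) = - 136 \left(1 \left(- \frac{1}{2}\right) + 0 \cdot \frac{1}{10}\right) = - 136 \left(- \frac{1}{2} + 0\right) = \left(-136\right) \left(- \frac{1}{2}\right) = 68$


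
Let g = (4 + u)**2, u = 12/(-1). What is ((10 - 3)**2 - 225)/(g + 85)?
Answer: -176/149 ≈ -1.1812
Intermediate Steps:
u = -12 (u = 12*(-1) = -12)
g = 64 (g = (4 - 12)**2 = (-8)**2 = 64)
((10 - 3)**2 - 225)/(g + 85) = ((10 - 3)**2 - 225)/(64 + 85) = (7**2 - 225)/149 = (49 - 225)*(1/149) = -176*1/149 = -176/149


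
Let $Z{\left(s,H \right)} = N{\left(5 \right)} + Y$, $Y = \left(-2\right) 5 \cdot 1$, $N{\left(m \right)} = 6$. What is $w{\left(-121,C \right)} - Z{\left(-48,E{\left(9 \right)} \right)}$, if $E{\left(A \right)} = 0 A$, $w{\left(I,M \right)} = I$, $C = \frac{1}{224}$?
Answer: $-117$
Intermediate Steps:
$C = \frac{1}{224} \approx 0.0044643$
$Y = -10$ ($Y = \left(-10\right) 1 = -10$)
$E{\left(A \right)} = 0$
$Z{\left(s,H \right)} = -4$ ($Z{\left(s,H \right)} = 6 - 10 = -4$)
$w{\left(-121,C \right)} - Z{\left(-48,E{\left(9 \right)} \right)} = -121 - -4 = -121 + 4 = -117$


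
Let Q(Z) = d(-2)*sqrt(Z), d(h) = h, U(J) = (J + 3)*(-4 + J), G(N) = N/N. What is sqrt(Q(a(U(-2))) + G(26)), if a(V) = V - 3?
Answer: sqrt(1 - 6*I) ≈ 1.8819 - 1.5942*I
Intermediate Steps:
G(N) = 1
U(J) = (-4 + J)*(3 + J) (U(J) = (3 + J)*(-4 + J) = (-4 + J)*(3 + J))
a(V) = -3 + V
Q(Z) = -2*sqrt(Z)
sqrt(Q(a(U(-2))) + G(26)) = sqrt(-2*sqrt(-3 + (-12 + (-2)**2 - 1*(-2))) + 1) = sqrt(-2*sqrt(-3 + (-12 + 4 + 2)) + 1) = sqrt(-2*sqrt(-3 - 6) + 1) = sqrt(-6*I + 1) = sqrt(1 - 6*I)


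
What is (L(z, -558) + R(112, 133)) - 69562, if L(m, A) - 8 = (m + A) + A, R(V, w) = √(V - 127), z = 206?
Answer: -70464 + I*√15 ≈ -70464.0 + 3.873*I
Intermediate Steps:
R(V, w) = √(-127 + V)
L(m, A) = 8 + m + 2*A (L(m, A) = 8 + ((m + A) + A) = 8 + ((A + m) + A) = 8 + (m + 2*A) = 8 + m + 2*A)
(L(z, -558) + R(112, 133)) - 69562 = ((8 + 206 + 2*(-558)) + √(-127 + 112)) - 69562 = ((8 + 206 - 1116) + √(-15)) - 69562 = (-902 + I*√15) - 69562 = -70464 + I*√15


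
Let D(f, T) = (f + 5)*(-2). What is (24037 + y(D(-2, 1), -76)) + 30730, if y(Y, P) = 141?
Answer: 54908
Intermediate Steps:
D(f, T) = -10 - 2*f (D(f, T) = (5 + f)*(-2) = -10 - 2*f)
(24037 + y(D(-2, 1), -76)) + 30730 = (24037 + 141) + 30730 = 24178 + 30730 = 54908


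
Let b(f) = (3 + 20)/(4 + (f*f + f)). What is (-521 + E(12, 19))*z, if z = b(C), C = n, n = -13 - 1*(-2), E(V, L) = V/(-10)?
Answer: -60053/570 ≈ -105.36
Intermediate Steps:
E(V, L) = -V/10 (E(V, L) = V*(-⅒) = -V/10)
n = -11 (n = -13 + 2 = -11)
C = -11
b(f) = 23/(4 + f + f²) (b(f) = 23/(4 + (f² + f)) = 23/(4 + (f + f²)) = 23/(4 + f + f²))
z = 23/114 (z = 23/(4 - 11 + (-11)²) = 23/(4 - 11 + 121) = 23/114 ≈ 0.20175)
(-521 + E(12, 19))*z = (-521 - ⅒*12)*(23/114) = (-521 - 6/5)*(23/114) = -2611/5*23/114 = -60053/570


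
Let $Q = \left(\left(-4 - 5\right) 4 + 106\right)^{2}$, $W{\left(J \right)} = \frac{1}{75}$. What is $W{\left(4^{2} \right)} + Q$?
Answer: $\frac{367501}{75} \approx 4900.0$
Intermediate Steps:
$W{\left(J \right)} = \frac{1}{75}$
$Q = 4900$ ($Q = \left(\left(-9\right) 4 + 106\right)^{2} = \left(-36 + 106\right)^{2} = 70^{2} = 4900$)
$W{\left(4^{2} \right)} + Q = \frac{1}{75} + 4900 = \frac{367501}{75}$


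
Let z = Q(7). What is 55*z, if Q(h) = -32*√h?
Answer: -1760*√7 ≈ -4656.5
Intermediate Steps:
z = -32*√7 ≈ -84.664
55*z = 55*(-32*√7) = -1760*√7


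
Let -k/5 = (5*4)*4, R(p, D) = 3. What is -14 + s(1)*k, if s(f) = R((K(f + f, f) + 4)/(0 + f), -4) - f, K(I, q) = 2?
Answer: -814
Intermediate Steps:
k = -400 (k = -5*5*4*4 = -100*4 = -5*80 = -400)
s(f) = 3 - f
-14 + s(1)*k = -14 + (3 - 1*1)*(-400) = -14 + (3 - 1)*(-400) = -14 + 2*(-400) = -14 - 800 = -814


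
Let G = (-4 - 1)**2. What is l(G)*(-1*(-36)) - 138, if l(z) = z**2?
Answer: 22362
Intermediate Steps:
G = 25 (G = (-5)**2 = 25)
l(G)*(-1*(-36)) - 138 = 25**2*(-1*(-36)) - 138 = 625*36 - 138 = 22500 - 138 = 22362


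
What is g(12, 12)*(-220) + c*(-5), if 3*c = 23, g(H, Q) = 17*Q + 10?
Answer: -141355/3 ≈ -47118.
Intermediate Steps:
g(H, Q) = 10 + 17*Q
c = 23/3 (c = (⅓)*23 = 23/3 ≈ 7.6667)
g(12, 12)*(-220) + c*(-5) = (10 + 17*12)*(-220) + (23/3)*(-5) = (10 + 204)*(-220) - 115/3 = 214*(-220) - 115/3 = -47080 - 115/3 = -141355/3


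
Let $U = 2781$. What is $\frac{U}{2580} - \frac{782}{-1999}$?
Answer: $\frac{2525593}{1719140} \approx 1.4691$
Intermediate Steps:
$\frac{U}{2580} - \frac{782}{-1999} = \frac{2781}{2580} - \frac{782}{-1999} = 2781 \cdot \frac{1}{2580} - - \frac{782}{1999} = \frac{927}{860} + \frac{782}{1999} = \frac{2525593}{1719140}$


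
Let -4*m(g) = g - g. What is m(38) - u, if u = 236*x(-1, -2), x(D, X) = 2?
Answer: -472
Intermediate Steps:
m(g) = 0 (m(g) = -(g - g)/4 = -¼*0 = 0)
u = 472 (u = 236*2 = 472)
m(38) - u = 0 - 1*472 = 0 - 472 = -472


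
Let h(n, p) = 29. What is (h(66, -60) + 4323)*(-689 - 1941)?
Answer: -11445760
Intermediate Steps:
(h(66, -60) + 4323)*(-689 - 1941) = (29 + 4323)*(-689 - 1941) = 4352*(-2630) = -11445760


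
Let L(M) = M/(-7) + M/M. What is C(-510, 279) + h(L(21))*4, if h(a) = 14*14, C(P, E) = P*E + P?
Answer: -142016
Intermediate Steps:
C(P, E) = P + E*P (C(P, E) = E*P + P = P + E*P)
L(M) = 1 - M/7 (L(M) = M*(-⅐) + 1 = -M/7 + 1 = 1 - M/7)
h(a) = 196
C(-510, 279) + h(L(21))*4 = -510*(1 + 279) + 196*4 = -510*280 + 784 = -142800 + 784 = -142016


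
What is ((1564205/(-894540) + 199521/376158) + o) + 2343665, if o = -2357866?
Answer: -159296045167679/11216279244 ≈ -14202.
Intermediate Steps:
((1564205/(-894540) + 199521/376158) + o) + 2343665 = ((1564205/(-894540) + 199521/376158) - 2357866) + 2343665 = ((1564205*(-1/894540) + 199521*(1/376158)) - 2357866) + 2343665 = ((-312841/178908 + 66507/125386) - 2357866) + 2343665 = (-13663623635/11216279244 - 2357866) + 2343665 = -26446497139556939/11216279244 + 2343665 = -159296045167679/11216279244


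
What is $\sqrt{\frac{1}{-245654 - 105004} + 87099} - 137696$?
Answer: $-137696 + \frac{\sqrt{9834511487402}}{10626} \approx -1.374 \cdot 10^{5}$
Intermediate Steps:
$\sqrt{\frac{1}{-245654 - 105004} + 87099} - 137696 = \sqrt{\frac{1}{-350658} + 87099} - 137696 = \sqrt{- \frac{1}{350658} + 87099} - 137696 = \sqrt{\frac{30541961141}{350658}} - 137696 = \frac{\sqrt{9834511487402}}{10626} - 137696 = -137696 + \frac{\sqrt{9834511487402}}{10626}$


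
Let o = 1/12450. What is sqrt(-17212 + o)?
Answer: I*sqrt(106716120702)/2490 ≈ 131.19*I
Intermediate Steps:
o = 1/12450 ≈ 8.0321e-5
sqrt(-17212 + o) = sqrt(-17212 + 1/12450) = sqrt(-214289399/12450) = I*sqrt(106716120702)/2490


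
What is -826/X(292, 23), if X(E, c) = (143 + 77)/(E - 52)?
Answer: -9912/11 ≈ -901.09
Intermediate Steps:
X(E, c) = 220/(-52 + E)
-826/X(292, 23) = -826/(220/(-52 + 292)) = -826/(220/240) = -826/(220*(1/240)) = -826/11/12 = -826*12/11 = -9912/11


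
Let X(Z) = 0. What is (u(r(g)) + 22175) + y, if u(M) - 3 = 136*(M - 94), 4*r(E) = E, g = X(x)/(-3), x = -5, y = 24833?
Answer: 34227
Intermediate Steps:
g = 0 (g = 0/(-3) = 0*(-⅓) = 0)
r(E) = E/4
u(M) = -12781 + 136*M (u(M) = 3 + 136*(M - 94) = 3 + 136*(-94 + M) = 3 + (-12784 + 136*M) = -12781 + 136*M)
(u(r(g)) + 22175) + y = ((-12781 + 136*((¼)*0)) + 22175) + 24833 = ((-12781 + 136*0) + 22175) + 24833 = ((-12781 + 0) + 22175) + 24833 = (-12781 + 22175) + 24833 = 9394 + 24833 = 34227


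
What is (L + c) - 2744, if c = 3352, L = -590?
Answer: 18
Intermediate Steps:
(L + c) - 2744 = (-590 + 3352) - 2744 = 2762 - 2744 = 18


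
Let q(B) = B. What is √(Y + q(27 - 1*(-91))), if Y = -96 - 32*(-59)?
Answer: √1910 ≈ 43.704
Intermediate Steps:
Y = 1792 (Y = -96 + 1888 = 1792)
√(Y + q(27 - 1*(-91))) = √(1792 + (27 - 1*(-91))) = √(1792 + (27 + 91)) = √(1792 + 118) = √1910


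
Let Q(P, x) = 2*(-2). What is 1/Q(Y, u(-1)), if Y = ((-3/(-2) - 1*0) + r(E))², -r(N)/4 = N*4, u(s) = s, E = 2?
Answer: -¼ ≈ -0.25000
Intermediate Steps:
r(N) = -16*N (r(N) = -4*N*4 = -16*N)
Y = 3721/4 (Y = ((-3/(-2) - 1*0) - 16*2)² = ((-3*(-½) + 0) - 32)² = ((3/2 + 0) - 32)² = (3/2 - 32)² = (-61/2)² = 3721/4 ≈ 930.25)
Q(P, x) = -4
1/Q(Y, u(-1)) = 1/(-4) = -¼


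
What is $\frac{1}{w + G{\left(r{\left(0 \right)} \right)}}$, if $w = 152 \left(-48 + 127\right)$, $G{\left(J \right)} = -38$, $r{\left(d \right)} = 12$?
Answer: $\frac{1}{11970} \approx 8.3542 \cdot 10^{-5}$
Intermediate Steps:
$w = 12008$ ($w = 152 \cdot 79 = 12008$)
$\frac{1}{w + G{\left(r{\left(0 \right)} \right)}} = \frac{1}{12008 - 38} = \frac{1}{11970}$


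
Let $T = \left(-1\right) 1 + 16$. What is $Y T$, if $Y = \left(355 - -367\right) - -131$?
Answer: $12795$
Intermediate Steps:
$Y = 853$ ($Y = \left(355 + 367\right) + 131 = 722 + 131 = 853$)
$T = 15$ ($T = -1 + 16 = 15$)
$Y T = 853 \cdot 15 = 12795$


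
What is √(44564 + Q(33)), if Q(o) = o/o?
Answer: √44565 ≈ 211.10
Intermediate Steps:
Q(o) = 1
√(44564 + Q(33)) = √(44564 + 1) = √44565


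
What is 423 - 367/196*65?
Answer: 59053/196 ≈ 301.29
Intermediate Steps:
423 - 367/196*65 = 423 - 23855/196 = 59053/196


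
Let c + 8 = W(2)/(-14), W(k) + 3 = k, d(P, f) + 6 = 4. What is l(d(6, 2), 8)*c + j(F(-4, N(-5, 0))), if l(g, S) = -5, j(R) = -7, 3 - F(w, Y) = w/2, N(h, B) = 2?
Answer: 457/14 ≈ 32.643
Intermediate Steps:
d(P, f) = -2 (d(P, f) = -6 + 4 = -2)
F(w, Y) = 3 - w/2
W(k) = -3 + k
c = -111/14 (c = -8 + (-3 + 2)/(-14) = -8 - 1*(-1/14) = -8 + 1/14 = -111/14 ≈ -7.9286)
l(d(6, 2), 8)*c + j(F(-4, N(-5, 0))) = -5*(-111/14) - 7 = 555/14 - 7 = 457/14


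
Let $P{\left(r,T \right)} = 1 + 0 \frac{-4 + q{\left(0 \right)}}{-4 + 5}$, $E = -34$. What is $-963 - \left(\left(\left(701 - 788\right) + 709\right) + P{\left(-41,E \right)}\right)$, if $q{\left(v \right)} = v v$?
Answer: $-1586$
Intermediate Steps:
$q{\left(v \right)} = v^{2}$
$P{\left(r,T \right)} = 1$ ($P{\left(r,T \right)} = 1 + 0 \frac{-4 + 0^{2}}{-4 + 5} = 1 + 0 \frac{-4 + 0}{1} = 1 + 0 \left(\left(-4\right) 1\right) = 1 + 0 \left(-4\right) = 1 + 0 = 1$)
$-963 - \left(\left(\left(701 - 788\right) + 709\right) + P{\left(-41,E \right)}\right) = -963 - \left(\left(\left(701 - 788\right) + 709\right) + 1\right) = -963 - \left(\left(-87 + 709\right) + 1\right) = -963 - \left(622 + 1\right) = -963 - 623 = -1586$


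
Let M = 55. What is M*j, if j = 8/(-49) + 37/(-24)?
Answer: -110275/1176 ≈ -93.771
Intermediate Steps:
j = -2005/1176 (j = 8*(-1/49) + 37*(-1/24) = -8/49 - 37/24 = -2005/1176 ≈ -1.7049)
M*j = 55*(-2005/1176) = -110275/1176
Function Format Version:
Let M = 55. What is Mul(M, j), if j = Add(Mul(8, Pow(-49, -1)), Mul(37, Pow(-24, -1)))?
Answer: Rational(-110275, 1176) ≈ -93.771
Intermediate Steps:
j = Rational(-2005, 1176) (j = Add(Mul(8, Rational(-1, 49)), Mul(37, Rational(-1, 24))) = Add(Rational(-8, 49), Rational(-37, 24)) = Rational(-2005, 1176) ≈ -1.7049)
Mul(M, j) = Mul(55, Rational(-2005, 1176)) = Rational(-110275, 1176)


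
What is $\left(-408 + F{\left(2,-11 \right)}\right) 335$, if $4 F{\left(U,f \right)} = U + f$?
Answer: $- \frac{549735}{4} \approx -1.3743 \cdot 10^{5}$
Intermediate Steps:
$F{\left(U,f \right)} = \frac{U}{4} + \frac{f}{4}$ ($F{\left(U,f \right)} = \frac{U + f}{4} = \frac{U}{4} + \frac{f}{4}$)
$\left(-408 + F{\left(2,-11 \right)}\right) 335 = \left(-408 + \left(\frac{1}{4} \cdot 2 + \frac{1}{4} \left(-11\right)\right)\right) 335 = \left(-408 + \left(\frac{1}{2} - \frac{11}{4}\right)\right) 335 = \left(-408 - \frac{9}{4}\right) 335 = \left(- \frac{1641}{4}\right) 335 = - \frac{549735}{4}$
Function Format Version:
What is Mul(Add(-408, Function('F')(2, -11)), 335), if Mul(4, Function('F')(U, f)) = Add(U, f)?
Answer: Rational(-549735, 4) ≈ -1.3743e+5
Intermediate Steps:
Function('F')(U, f) = Add(Mul(Rational(1, 4), U), Mul(Rational(1, 4), f)) (Function('F')(U, f) = Mul(Rational(1, 4), Add(U, f)) = Add(Mul(Rational(1, 4), U), Mul(Rational(1, 4), f)))
Mul(Add(-408, Function('F')(2, -11)), 335) = Mul(Add(-408, Add(Mul(Rational(1, 4), 2), Mul(Rational(1, 4), -11))), 335) = Mul(Add(-408, Add(Rational(1, 2), Rational(-11, 4))), 335) = Mul(Add(-408, Rational(-9, 4)), 335) = Mul(Rational(-1641, 4), 335) = Rational(-549735, 4)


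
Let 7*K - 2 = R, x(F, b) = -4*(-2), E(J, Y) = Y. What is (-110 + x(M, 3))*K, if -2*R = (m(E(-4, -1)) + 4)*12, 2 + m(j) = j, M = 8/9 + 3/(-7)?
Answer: 408/7 ≈ 58.286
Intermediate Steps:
M = 29/63 (M = 8*(⅑) + 3*(-⅐) = 8/9 - 3/7 = 29/63 ≈ 0.46032)
m(j) = -2 + j
x(F, b) = 8
R = -6 (R = -((-2 - 1) + 4)*12/2 = -(-3 + 4)*12/2 = -12/2 = -½*12 = -6)
K = -4/7 (K = 2/7 + (⅐)*(-6) = 2/7 - 6/7 = -4/7 ≈ -0.57143)
(-110 + x(M, 3))*K = (-110 + 8)*(-4/7) = -102*(-4/7) = 408/7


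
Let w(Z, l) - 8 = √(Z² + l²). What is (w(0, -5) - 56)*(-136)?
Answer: 5848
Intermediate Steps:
w(Z, l) = 8 + √(Z² + l²)
(w(0, -5) - 56)*(-136) = ((8 + √(0² + (-5)²)) - 56)*(-136) = ((8 + √(0 + 25)) - 56)*(-136) = ((8 + √25) - 56)*(-136) = ((8 + 5) - 56)*(-136) = (13 - 56)*(-136) = -43*(-136) = 5848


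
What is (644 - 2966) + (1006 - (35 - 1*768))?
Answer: -583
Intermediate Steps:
(644 - 2966) + (1006 - (35 - 1*768)) = -2322 + (1006 - (35 - 768)) = -2322 + (1006 - 1*(-733)) = -2322 + (1006 + 733) = -2322 + 1739 = -583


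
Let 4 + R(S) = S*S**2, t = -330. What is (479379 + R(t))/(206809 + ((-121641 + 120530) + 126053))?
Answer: -5065375/47393 ≈ -106.88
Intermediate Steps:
R(S) = -4 + S**3 (R(S) = -4 + S*S**2 = -4 + S**3)
(479379 + R(t))/(206809 + ((-121641 + 120530) + 126053)) = (479379 + (-4 + (-330)**3))/(206809 + ((-121641 + 120530) + 126053)) = (479379 + (-4 - 35937000))/(206809 + (-1111 + 126053)) = (479379 - 35937004)/(206809 + 124942) = -35457625/331751 = -35457625*1/331751 = -5065375/47393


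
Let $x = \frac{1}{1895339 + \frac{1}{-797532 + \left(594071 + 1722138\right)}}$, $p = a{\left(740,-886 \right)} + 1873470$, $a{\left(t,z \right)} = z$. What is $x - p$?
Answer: $- \frac{5390060291577927659}{2878407746504} \approx -1.8726 \cdot 10^{6}$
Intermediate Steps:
$p = 1872584$ ($p = -886 + 1873470 = 1872584$)
$x = \frac{1518677}{2878407746504}$ ($x = \frac{1}{1895339 + \frac{1}{-797532 + 2316209}} = \frac{1}{1895339 + \frac{1}{1518677}} = \frac{1}{\frac{2878407746504}{1518677}} = \frac{1518677}{2878407746504} \approx 5.2761 \cdot 10^{-7}$)
$x - p = \frac{1518677}{2878407746504} - 1872584 = - \frac{5390060291577927659}{2878407746504}$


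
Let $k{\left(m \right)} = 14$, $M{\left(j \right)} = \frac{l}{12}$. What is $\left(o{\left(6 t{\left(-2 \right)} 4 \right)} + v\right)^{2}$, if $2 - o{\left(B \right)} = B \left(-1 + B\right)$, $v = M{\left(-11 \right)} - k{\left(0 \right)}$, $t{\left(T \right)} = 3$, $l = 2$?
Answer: $\frac{945132049}{36} \approx 2.6254 \cdot 10^{7}$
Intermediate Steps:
$M{\left(j \right)} = \frac{1}{6}$ ($M{\left(j \right)} = \frac{2}{12} = 2 \cdot \frac{1}{12} = \frac{1}{6}$)
$v = - \frac{83}{6}$ ($v = \frac{1}{6} - 14 = - \frac{83}{6} \approx -13.833$)
$o{\left(B \right)} = 2 - B \left(-1 + B\right)$
$\left(o{\left(6 t{\left(-2 \right)} 4 \right)} + v\right)^{2} = \left(\left(2 + 6 \cdot 3 \cdot 4 - \left(6 \cdot 3 \cdot 4\right)^{2}\right) - \frac{83}{6}\right)^{2} = \left(\left(2 + 18 \cdot 4 - \left(18 \cdot 4\right)^{2}\right) - \frac{83}{6}\right)^{2} = \left(\left(2 + 72 - 72^{2}\right) - \frac{83}{6}\right)^{2} = \left(\left(2 + 72 - 5184\right) - \frac{83}{6}\right)^{2} = \left(-5110 - \frac{83}{6}\right)^{2} = \left(- \frac{30743}{6}\right)^{2} = \frac{945132049}{36}$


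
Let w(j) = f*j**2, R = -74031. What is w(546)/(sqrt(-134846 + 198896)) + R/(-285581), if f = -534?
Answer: 74031/285581 - 3790332*sqrt(2562)/305 ≈ -6.2902e+5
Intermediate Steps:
w(j) = -534*j**2
w(546)/(sqrt(-134846 + 198896)) + R/(-285581) = (-534*546**2)/(sqrt(-134846 + 198896)) - 74031/(-285581) = (-534*298116)/(sqrt(64050)) - 74031*(-1/285581) = -159193944*sqrt(2562)/12810 + 74031/285581 = -3790332*sqrt(2562)/305 + 74031/285581 = 74031/285581 - 3790332*sqrt(2562)/305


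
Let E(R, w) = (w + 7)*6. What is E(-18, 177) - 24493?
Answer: -23389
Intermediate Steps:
E(R, w) = 42 + 6*w (E(R, w) = (7 + w)*6 = 42 + 6*w)
E(-18, 177) - 24493 = (42 + 6*177) - 24493 = (42 + 1062) - 24493 = 1104 - 24493 = -23389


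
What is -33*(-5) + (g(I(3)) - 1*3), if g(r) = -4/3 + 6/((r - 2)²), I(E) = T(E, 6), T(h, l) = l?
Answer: 3865/24 ≈ 161.04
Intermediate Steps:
I(E) = 6
g(r) = -4/3 + 6/(-2 + r)² (g(r) = -4*⅓ + 6/((-2 + r)²) = -4/3 + 6/(-2 + r)²)
-33*(-5) + (g(I(3)) - 1*3) = -33*(-5) + ((-4/3 + 6/(-2 + 6)²) - 1*3) = 165 + ((-4/3 + 6/4²) - 3) = 165 + ((-4/3 + 6*(1/16)) - 3) = 165 + ((-4/3 + 3/8) - 3) = 165 + (-23/24 - 3) = 165 - 95/24 = 3865/24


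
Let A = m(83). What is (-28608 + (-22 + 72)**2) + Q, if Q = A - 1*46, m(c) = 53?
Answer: -26101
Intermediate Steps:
A = 53
Q = 7 (Q = 53 - 1*46 = 53 - 46 = 7)
(-28608 + (-22 + 72)**2) + Q = (-28608 + (-22 + 72)**2) + 7 = (-28608 + 50**2) + 7 = (-28608 + 2500) + 7 = -26108 + 7 = -26101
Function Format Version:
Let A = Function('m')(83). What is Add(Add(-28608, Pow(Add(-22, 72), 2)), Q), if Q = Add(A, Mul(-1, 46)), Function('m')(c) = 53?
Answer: -26101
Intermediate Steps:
A = 53
Q = 7 (Q = Add(53, Mul(-1, 46)) = Add(53, -46) = 7)
Add(Add(-28608, Pow(Add(-22, 72), 2)), Q) = Add(Add(-28608, Pow(Add(-22, 72), 2)), 7) = Add(Add(-28608, Pow(50, 2)), 7) = Add(Add(-28608, 2500), 7) = Add(-26108, 7) = -26101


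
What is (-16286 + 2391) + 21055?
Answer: 7160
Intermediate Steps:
(-16286 + 2391) + 21055 = -13895 + 21055 = 7160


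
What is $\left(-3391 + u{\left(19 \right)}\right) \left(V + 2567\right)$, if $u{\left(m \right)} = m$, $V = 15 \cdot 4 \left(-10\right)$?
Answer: $-6632724$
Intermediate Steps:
$V = -600$ ($V = 60 \left(-10\right) = -600$)
$\left(-3391 + u{\left(19 \right)}\right) \left(V + 2567\right) = \left(-3391 + 19\right) \left(-600 + 2567\right) = \left(-3372\right) 1967 = -6632724$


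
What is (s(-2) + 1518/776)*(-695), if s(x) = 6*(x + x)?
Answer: 5944335/388 ≈ 15320.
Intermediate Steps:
s(x) = 12*x (s(x) = 6*(2*x) = 12*x)
(s(-2) + 1518/776)*(-695) = (12*(-2) + 1518/776)*(-695) = (-24 + 1518*(1/776))*(-695) = (-24 + 759/388)*(-695) = -8553/388*(-695) = 5944335/388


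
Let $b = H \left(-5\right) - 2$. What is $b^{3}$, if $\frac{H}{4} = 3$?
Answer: $-238328$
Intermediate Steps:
$H = 12$ ($H = 4 \cdot 3 = 12$)
$b = -62$ ($b = 12 \left(-5\right) - 2 = -60 - 2 = -62$)
$b^{3} = \left(-62\right)^{3} = -238328$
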